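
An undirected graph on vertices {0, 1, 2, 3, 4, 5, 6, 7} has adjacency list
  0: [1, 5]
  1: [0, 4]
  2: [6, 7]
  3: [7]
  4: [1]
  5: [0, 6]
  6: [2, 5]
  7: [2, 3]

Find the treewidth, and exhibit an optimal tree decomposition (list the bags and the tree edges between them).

The largest bag has 2 vertices, giving width 1; this decomposition certifies tw(G) ≤ 1. Any graph with an edge has treewidth ≥ 1, and G has the edge 3–7. Hence tw(G) = 1 exactly.

Treewidth 1.
One such decomposition:
Bags: B1 = {3, 7}  B2 = {2, 7}  B3 = {2, 6}  B4 = {5, 6}  B5 = {0, 5}  B6 = {0, 1}  B7 = {1, 4}
Tree: B1–B2, B2–B3, B3–B4, B4–B5, B5–B6, B6–B7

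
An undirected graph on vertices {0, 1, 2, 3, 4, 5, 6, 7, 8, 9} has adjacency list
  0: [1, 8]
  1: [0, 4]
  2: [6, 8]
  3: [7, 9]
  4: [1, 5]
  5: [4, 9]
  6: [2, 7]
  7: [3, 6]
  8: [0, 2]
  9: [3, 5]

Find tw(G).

A width-2 tree decomposition is:
Bags: B1 = {3, 6, 7}  B2 = {3, 6, 9}  B3 = {5, 6, 9}  B4 = {4, 5, 6}  B5 = {1, 4, 6}  B6 = {0, 1, 6}  B7 = {0, 6, 8}  B8 = {2, 6, 8}
Tree: B1–B2, B2–B3, B3–B4, B4–B5, B5–B6, B6–B7, B7–B8
The largest bag has 3 vertices, giving width 2; this decomposition certifies tw(G) ≤ 2. Since 6–7–3–9–5–4–1–0–8–2–6 is a cycle in G, G is not acyclic. Forests are exactly the graphs of treewidth ≤ 1, so tw(G) ≥ 2. The upper and lower bounds meet at 2, so that is the treewidth.

2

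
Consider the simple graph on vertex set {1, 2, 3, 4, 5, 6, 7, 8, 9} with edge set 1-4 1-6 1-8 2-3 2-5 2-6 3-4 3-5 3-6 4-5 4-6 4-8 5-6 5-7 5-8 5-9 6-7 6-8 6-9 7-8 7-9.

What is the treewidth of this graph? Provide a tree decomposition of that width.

Treewidth 3.
One such decomposition:
Bags: B1 = {4, 5, 6, 8}  B2 = {5, 6, 7, 8}  B3 = {3, 4, 5, 6}  B4 = {2, 3, 5, 6}  B5 = {5, 6, 7, 9}  B6 = {1, 4, 6, 8}
Tree: B1–B2, B1–B3, B3–B4, B2–B5, B1–B6

Every bag has size at most 4, so the width is 4 − 1 = 3 and tw(G) ≤ 3. Conversely, {1, 4, 6, 8} is a clique of size 4, and the vertices of any clique must share a bag in every tree decomposition; so some bag has ≥ 4 vertices and tw(G) ≥ 3. Therefore the treewidth is 3.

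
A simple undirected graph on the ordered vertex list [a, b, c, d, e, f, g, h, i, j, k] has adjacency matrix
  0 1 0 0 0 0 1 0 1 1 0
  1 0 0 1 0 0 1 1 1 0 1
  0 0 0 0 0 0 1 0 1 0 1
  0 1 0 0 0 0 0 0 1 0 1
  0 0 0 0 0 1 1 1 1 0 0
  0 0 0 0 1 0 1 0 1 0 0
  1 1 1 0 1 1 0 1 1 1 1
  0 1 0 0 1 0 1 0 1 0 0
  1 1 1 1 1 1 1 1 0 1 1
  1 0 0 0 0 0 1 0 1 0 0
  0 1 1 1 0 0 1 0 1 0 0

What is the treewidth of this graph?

A width-3 tree decomposition is:
Bags: B1 = {b, g, h, i}  B2 = {b, g, i, k}  B3 = {e, g, h, i}  B4 = {a, b, g, i}  B5 = {e, f, g, i}  B6 = {a, g, i, j}  B7 = {c, g, i, k}  B8 = {b, d, i, k}
Tree: B1–B2, B1–B3, B2–B4, B3–B5, B4–B6, B2–B7, B2–B8
Each bag holds 4 vertices, so the decomposition has width 3, which upper-bounds the treewidth. For the lower bound, the 4 vertices {b, d, i, k} are pairwise adjacent, and any tree decomposition puts a clique entirely inside one bag — forcing width ≥ 3. Hence tw(G) = 3 exactly.

3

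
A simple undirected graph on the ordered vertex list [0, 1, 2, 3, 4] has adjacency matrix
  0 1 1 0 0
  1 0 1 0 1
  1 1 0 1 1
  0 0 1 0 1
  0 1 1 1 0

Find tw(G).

2

A width-2 tree decomposition is:
Bags: B1 = {2, 3, 4}  B2 = {1, 2, 4}  B3 = {0, 1, 2}
Tree: B1–B2, B2–B3
The largest bag has 3 vertices, giving width 2; this decomposition certifies tw(G) ≤ 2. On the other hand G contains the 3-clique {0, 1, 2}. A clique must lie in a single bag of any decomposition, so no decomposition can have width below 2. The upper and lower bounds meet at 2, so that is the treewidth.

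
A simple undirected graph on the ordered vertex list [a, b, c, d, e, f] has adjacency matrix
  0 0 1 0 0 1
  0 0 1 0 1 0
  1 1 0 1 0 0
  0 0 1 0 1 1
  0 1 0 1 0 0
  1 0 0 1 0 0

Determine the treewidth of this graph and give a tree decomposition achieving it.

Each bag holds 3 vertices, so the decomposition has width 2, which upper-bounds the treewidth. Since a–f–d–c–a is a cycle in G, G is not acyclic. Forests are exactly the graphs of treewidth ≤ 1, so tw(G) ≥ 2. The upper and lower bounds meet at 2, so that is the treewidth.

Treewidth 2.
One optimal decomposition is:
Bags: B1 = {a, c, f}  B2 = {c, d, f}  B3 = {b, c, d}  B4 = {b, d, e}
Tree: B1–B2, B2–B3, B3–B4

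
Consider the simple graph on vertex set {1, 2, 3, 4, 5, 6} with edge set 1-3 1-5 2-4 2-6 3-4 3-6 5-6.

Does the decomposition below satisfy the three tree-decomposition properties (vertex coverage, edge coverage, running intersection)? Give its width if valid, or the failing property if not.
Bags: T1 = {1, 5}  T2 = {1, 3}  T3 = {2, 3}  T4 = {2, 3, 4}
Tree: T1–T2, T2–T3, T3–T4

A tree decomposition must satisfy three properties: every vertex lies in some bag; for every edge, both endpoints lie together in some bag; and for every vertex, the bags containing it form a connected subtree. Here vertex 6 appears in no bag, so the decomposition is invalid.

No — vertex 6 appears in no bag.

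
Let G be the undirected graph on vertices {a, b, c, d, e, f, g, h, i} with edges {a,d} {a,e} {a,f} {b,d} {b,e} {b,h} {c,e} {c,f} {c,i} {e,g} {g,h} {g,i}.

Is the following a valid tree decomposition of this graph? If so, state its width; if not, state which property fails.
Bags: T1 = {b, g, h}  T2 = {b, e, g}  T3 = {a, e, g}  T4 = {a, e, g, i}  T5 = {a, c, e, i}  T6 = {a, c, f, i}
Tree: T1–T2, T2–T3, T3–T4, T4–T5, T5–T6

A tree decomposition must satisfy three properties: every vertex lies in some bag; for every edge, both endpoints lie together in some bag; and for every vertex, the bags containing it form a connected subtree. Here vertex d appears in no bag, so the decomposition is invalid.

No — vertex d appears in no bag.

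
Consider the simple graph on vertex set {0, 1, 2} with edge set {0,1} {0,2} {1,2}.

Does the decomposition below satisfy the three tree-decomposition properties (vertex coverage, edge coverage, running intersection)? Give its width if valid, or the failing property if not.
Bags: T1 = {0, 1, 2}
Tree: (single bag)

Yes; width 2.

Checking the three conditions: (i) the bags cover all of {0, 1, 2}; (ii) for each edge, some bag contains both endpoints; (iii) the bags containing any fixed vertex form a subtree. All hold, so the decomposition is valid with width 3 − 1 = 2.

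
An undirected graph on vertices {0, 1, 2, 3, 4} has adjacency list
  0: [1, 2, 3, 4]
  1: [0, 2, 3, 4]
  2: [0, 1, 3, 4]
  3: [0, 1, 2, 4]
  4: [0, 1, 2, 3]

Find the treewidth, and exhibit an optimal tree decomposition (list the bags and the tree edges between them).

With just one bag of size 5, the width is 5 − 1 = 4, so tw(G) ≤ 4. On the other hand G contains the 5-clique {0, 1, 2, 3, 4}. A clique must lie in a single bag of any decomposition, so no decomposition can have width below 4. Therefore the treewidth is 4.

Treewidth 4.
Bags: B1 = {0, 1, 2, 3, 4}
Tree: (single bag)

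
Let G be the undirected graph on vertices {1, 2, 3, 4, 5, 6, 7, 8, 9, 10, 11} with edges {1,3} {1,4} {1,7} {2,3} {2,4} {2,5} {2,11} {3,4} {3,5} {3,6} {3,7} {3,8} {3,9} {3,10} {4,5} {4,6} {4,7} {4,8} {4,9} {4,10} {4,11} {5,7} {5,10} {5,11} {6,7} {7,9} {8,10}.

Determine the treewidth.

A width-3 tree decomposition is:
Bags: B1 = {3, 4, 7, 9}  B2 = {3, 4, 6, 7}  B3 = {3, 4, 5, 7}  B4 = {3, 4, 5, 10}  B5 = {1, 3, 4, 7}  B6 = {2, 3, 4, 5}  B7 = {2, 4, 5, 11}  B8 = {3, 4, 8, 10}
Tree: B1–B2, B2–B3, B3–B4, B2–B5, B3–B6, B6–B7, B4–B8
The largest bag has 4 vertices, giving width 3; this decomposition certifies tw(G) ≤ 3. On the other hand G contains the 4-clique {2, 4, 5, 11}. A clique must lie in a single bag of any decomposition, so no decomposition can have width below 3. Hence tw(G) = 3 exactly.

3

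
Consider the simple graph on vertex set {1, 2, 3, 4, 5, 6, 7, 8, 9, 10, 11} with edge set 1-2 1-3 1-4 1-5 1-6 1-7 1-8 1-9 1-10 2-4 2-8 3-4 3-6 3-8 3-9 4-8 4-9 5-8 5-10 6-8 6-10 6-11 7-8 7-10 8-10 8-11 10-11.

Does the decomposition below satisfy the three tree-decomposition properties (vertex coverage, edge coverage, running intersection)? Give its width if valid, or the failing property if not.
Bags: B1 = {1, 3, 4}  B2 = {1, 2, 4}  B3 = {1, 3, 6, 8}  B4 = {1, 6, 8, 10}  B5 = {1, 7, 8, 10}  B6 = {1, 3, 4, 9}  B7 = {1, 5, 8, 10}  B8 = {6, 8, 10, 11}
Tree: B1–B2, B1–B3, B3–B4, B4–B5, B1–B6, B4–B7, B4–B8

No — edge (8,4) lies in no bag.

A tree decomposition must satisfy three properties: every vertex lies in some bag; for every edge, both endpoints lie together in some bag; and for every vertex, the bags containing it form a connected subtree. Here edge (8,4) lies in no bag, so the decomposition is invalid.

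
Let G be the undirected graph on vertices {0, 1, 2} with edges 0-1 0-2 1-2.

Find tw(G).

2

A width-2 tree decomposition is:
Bags: B1 = {0, 1, 2}
Tree: (single bag)
With just one bag of size 3, the width is 3 − 1 = 2, so tw(G) ≤ 2. Conversely, {0, 1, 2} is a clique of size 3, and the vertices of any clique must share a bag in every tree decomposition; so some bag has ≥ 3 vertices and tw(G) ≥ 2. Combining the bounds, tw(G) = 2.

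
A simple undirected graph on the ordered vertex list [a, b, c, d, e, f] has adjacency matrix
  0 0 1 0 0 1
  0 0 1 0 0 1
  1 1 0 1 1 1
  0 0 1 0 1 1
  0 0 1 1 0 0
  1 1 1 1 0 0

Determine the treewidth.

A width-2 tree decomposition is:
Bags: B1 = {c, d, f}  B2 = {a, c, f}  B3 = {b, c, f}  B4 = {c, d, e}
Tree: B1–B2, B2–B3, B1–B4
Each bag holds 3 vertices, so the decomposition has width 2, which upper-bounds the treewidth. Conversely, {c, d, e} is a clique of size 3, and the vertices of any clique must share a bag in every tree decomposition; so some bag has ≥ 3 vertices and tw(G) ≥ 2. The upper and lower bounds meet at 2, so that is the treewidth.

2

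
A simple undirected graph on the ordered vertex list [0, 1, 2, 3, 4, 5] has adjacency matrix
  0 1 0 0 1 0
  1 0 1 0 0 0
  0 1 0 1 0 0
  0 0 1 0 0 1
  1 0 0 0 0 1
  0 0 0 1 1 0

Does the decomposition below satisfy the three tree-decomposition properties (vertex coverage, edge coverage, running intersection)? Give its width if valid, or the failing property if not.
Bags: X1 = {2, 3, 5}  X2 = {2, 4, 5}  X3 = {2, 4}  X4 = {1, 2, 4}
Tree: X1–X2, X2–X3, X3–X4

No — vertex 0 appears in no bag.

A tree decomposition must satisfy three properties: every vertex lies in some bag; for every edge, both endpoints lie together in some bag; and for every vertex, the bags containing it form a connected subtree. Here vertex 0 appears in no bag, so the decomposition is invalid.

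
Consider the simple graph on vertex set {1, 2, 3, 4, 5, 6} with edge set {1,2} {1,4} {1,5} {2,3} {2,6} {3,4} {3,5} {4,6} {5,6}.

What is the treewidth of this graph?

A width-3 tree decomposition is:
Bags: B1 = {1, 2, 3, 6}  B2 = {1, 3, 4, 6}  B3 = {1, 3, 5, 6}
Tree: B1–B2, B2–B3
The largest bag has 4 vertices, giving width 3; this decomposition certifies tw(G) ≤ 3. For the lower bound: the 4 vertex sets {2,3}, {4,6}, {1}, {5} are disjoint, each induces a connected subgraph, and every pair is joined by at least one edge of G. Contracting each set to a single vertex therefore yields K_{4} as a minor, and since treewidth is minor-monotone, tw(G) ≥ tw(K_{4}) = 3. The upper and lower bounds meet at 3, so that is the treewidth.

3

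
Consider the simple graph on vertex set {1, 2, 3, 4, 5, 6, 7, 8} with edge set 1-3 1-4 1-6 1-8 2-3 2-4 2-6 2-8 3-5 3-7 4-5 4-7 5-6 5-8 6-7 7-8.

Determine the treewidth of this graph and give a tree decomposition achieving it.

Treewidth 4.
One such decomposition:
Bags: B1 = {1, 2, 5, 6, 7}  B2 = {1, 2, 3, 5, 7}  B3 = {1, 2, 4, 5, 7}  B4 = {1, 2, 5, 7, 8}
Tree: B1–B2, B2–B3, B3–B4

Every bag has size at most 5, so the width is 5 − 1 = 4 and tw(G) ≤ 4. For the lower bound: the 5 vertex sets {2,6}, {3,7}, {1,4}, {5}, {8} are disjoint, each induces a connected subgraph, and every pair is joined by at least one edge of G. Contracting each set to a single vertex therefore yields K_{5} as a minor, and since treewidth is minor-monotone, tw(G) ≥ tw(K_{5}) = 4. Hence tw(G) = 4 exactly.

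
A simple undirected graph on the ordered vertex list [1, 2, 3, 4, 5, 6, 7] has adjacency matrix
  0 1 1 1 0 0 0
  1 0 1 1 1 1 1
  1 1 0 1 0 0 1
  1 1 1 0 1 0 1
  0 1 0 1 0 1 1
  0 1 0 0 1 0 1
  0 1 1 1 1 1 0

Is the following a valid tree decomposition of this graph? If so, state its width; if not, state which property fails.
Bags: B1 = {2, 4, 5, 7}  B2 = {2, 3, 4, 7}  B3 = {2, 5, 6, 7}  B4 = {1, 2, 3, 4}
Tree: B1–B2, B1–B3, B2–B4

Vertex coverage: the bags together contain {1, 2, 3, 4, 5, 6, 7}, the full vertex set. Edge coverage: each edge of G has both endpoints in at least one bag. Running intersection: for every vertex, the bags containing it form a connected subtree. All three properties hold, so this is a valid tree decomposition of width max|bag| − 1 = 3, and hence tw(G) ≤ 3.

Yes; width 3.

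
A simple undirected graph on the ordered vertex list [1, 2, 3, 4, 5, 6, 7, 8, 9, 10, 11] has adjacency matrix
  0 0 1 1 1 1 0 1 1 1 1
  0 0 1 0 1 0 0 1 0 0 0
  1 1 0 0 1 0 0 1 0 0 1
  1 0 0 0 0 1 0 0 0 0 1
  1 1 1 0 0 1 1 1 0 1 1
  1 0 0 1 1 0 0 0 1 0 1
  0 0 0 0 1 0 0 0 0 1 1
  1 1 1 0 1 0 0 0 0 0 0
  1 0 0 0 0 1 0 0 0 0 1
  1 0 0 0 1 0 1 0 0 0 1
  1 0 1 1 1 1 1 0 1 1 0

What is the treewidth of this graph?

3

A width-3 tree decomposition is:
Bags: B1 = {1, 5, 10, 11}  B2 = {1, 5, 6, 11}  B3 = {1, 3, 5, 11}  B4 = {1, 4, 6, 11}  B5 = {1, 6, 9, 11}  B6 = {1, 3, 5, 8}  B7 = {2, 3, 5, 8}  B8 = {5, 7, 10, 11}
Tree: B1–B2, B2–B3, B2–B4, B2–B5, B3–B6, B6–B7, B1–B8
Every bag has size at most 4, so the width is 4 − 1 = 3 and tw(G) ≤ 3. For the lower bound, the 4 vertices {1, 3, 5, 8} are pairwise adjacent, and any tree decomposition puts a clique entirely inside one bag — forcing width ≥ 3. The upper and lower bounds meet at 3, so that is the treewidth.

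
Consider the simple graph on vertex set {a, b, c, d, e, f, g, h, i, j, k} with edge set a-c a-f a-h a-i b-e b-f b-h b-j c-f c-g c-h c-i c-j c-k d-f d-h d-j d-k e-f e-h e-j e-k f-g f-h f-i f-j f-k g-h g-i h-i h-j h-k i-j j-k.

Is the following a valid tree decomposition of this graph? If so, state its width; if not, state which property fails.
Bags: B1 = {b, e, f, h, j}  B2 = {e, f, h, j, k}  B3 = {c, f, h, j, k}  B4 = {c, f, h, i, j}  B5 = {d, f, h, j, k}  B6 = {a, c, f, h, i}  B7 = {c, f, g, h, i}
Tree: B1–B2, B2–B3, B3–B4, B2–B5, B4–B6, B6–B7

Yes; width 4.

Every vertex of G appears in some bag (union = {a, b, c, d, e, f, g, h, i, j, k}); every edge is covered by a bag; and for each vertex v the set of bags containing v is connected in the bag tree. The decomposition is therefore valid. The largest bag has 5 vertices, so the width is 4.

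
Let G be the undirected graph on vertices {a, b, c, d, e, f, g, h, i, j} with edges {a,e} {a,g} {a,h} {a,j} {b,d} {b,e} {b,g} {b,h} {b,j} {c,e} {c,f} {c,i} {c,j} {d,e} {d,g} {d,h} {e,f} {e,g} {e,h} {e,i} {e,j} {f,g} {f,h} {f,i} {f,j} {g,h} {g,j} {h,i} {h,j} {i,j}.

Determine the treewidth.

4

A width-4 tree decomposition is:
Bags: B1 = {a, e, g, h, j}  B2 = {b, e, g, h, j}  B3 = {e, f, g, h, j}  B4 = {e, f, h, i, j}  B5 = {c, e, f, i, j}  B6 = {b, d, e, g, h}
Tree: B1–B2, B1–B3, B3–B4, B4–B5, B2–B6
Each bag holds 5 vertices, so the decomposition has width 4, which upper-bounds the treewidth. Conversely, {b, d, e, g, h} is a clique of size 5, and the vertices of any clique must share a bag in every tree decomposition; so some bag has ≥ 5 vertices and tw(G) ≥ 4. Therefore the treewidth is 4.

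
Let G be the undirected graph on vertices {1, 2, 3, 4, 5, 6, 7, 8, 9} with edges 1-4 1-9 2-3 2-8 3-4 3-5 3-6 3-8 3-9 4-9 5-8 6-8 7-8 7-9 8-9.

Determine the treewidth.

A width-2 tree decomposition is:
Bags: B1 = {3, 5, 8}  B2 = {3, 8, 9}  B3 = {3, 6, 8}  B4 = {7, 8, 9}  B5 = {2, 3, 8}  B6 = {3, 4, 9}  B7 = {1, 4, 9}
Tree: B1–B2, B2–B3, B2–B4, B2–B5, B2–B6, B6–B7
Each bag holds 3 vertices, so the decomposition has width 2, which upper-bounds the treewidth. On the other hand G contains the 3-clique {1, 4, 9}. A clique must lie in a single bag of any decomposition, so no decomposition can have width below 2. The upper and lower bounds meet at 2, so that is the treewidth.

2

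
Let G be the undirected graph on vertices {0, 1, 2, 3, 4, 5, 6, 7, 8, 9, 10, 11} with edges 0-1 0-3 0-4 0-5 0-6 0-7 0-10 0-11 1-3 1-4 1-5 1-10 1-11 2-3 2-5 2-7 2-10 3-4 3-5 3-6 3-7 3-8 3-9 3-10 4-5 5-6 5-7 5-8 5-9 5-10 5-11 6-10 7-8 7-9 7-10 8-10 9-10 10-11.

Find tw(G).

A width-4 tree decomposition is:
Bags: B1 = {0, 1, 3, 5, 10}  B2 = {0, 1, 5, 10, 11}  B3 = {0, 3, 5, 7, 10}  B4 = {3, 5, 7, 9, 10}  B5 = {2, 3, 5, 7, 10}  B6 = {0, 3, 5, 6, 10}  B7 = {3, 5, 7, 8, 10}  B8 = {0, 1, 3, 4, 5}
Tree: B1–B2, B1–B3, B3–B4, B4–B5, B1–B6, B3–B7, B1–B8
The largest bag has 5 vertices, giving width 4; this decomposition certifies tw(G) ≤ 4. On the other hand G contains the 5-clique {0, 1, 5, 10, 11}. A clique must lie in a single bag of any decomposition, so no decomposition can have width below 4. Therefore the treewidth is 4.

4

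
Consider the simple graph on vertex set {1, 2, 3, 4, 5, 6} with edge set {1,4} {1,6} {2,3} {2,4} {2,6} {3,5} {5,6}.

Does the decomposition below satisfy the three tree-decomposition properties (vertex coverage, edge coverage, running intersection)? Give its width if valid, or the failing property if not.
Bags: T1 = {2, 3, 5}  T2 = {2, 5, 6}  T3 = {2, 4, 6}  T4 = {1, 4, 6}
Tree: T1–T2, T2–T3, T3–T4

Yes; width 2.

Every vertex of G appears in some bag (union = {1, 2, 3, 4, 5, 6}); every edge is covered by a bag; and for each vertex v the set of bags containing v is connected in the bag tree. The decomposition is therefore valid. The largest bag has 3 vertices, so the width is 2.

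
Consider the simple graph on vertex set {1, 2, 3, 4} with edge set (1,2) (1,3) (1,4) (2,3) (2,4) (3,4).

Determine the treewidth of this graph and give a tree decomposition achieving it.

Treewidth 3.
One such decomposition:
Bags: B1 = {1, 2, 3, 4}
Tree: (single bag)

A single bag containing all 4 vertices is trivially a valid decomposition of width 3. Conversely, {1, 2, 3, 4} is a clique of size 4, and the vertices of any clique must share a bag in every tree decomposition; so some bag has ≥ 4 vertices and tw(G) ≥ 3. Hence tw(G) = 3 exactly.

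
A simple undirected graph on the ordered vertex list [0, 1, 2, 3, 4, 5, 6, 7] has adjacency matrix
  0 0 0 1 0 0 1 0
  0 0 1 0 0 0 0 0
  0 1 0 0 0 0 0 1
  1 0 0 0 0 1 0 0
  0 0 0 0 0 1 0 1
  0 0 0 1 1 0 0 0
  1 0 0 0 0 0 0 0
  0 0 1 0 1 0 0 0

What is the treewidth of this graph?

A width-1 tree decomposition is:
Bags: B1 = {0, 6}  B2 = {0, 3}  B3 = {3, 5}  B4 = {4, 5}  B5 = {4, 7}  B6 = {2, 7}  B7 = {1, 2}
Tree: B1–B2, B2–B3, B3–B4, B4–B5, B5–B6, B6–B7
Each bag holds 2 vertices, so the decomposition has width 1, which upper-bounds the treewidth. Since G has at least one edge (e.g. 6–0), it is not an edgeless graph, so tw(G) ≥ 1. The upper and lower bounds meet at 1, so that is the treewidth.

1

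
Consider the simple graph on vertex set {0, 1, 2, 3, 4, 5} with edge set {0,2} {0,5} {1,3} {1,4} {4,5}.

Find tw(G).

A width-1 tree decomposition is:
Bags: B1 = {0, 2}  B2 = {0, 5}  B3 = {4, 5}  B4 = {1, 4}  B5 = {1, 3}
Tree: B1–B2, B2–B3, B3–B4, B4–B5
The largest bag has 2 vertices, giving width 1; this decomposition certifies tw(G) ≤ 1. G has an edge, so its treewidth is at least 1. Combining the bounds, tw(G) = 1.

1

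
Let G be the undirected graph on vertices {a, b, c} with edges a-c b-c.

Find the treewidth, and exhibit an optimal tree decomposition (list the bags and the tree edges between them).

Treewidth 1.
One optimal decomposition is:
Bags: B1 = {a, c}  B2 = {b, c}
Tree: B1–B2

The largest bag has 2 vertices, giving width 1; this decomposition certifies tw(G) ≤ 1. Any graph with an edge has treewidth ≥ 1, and G has the edge c–a. The upper and lower bounds meet at 1, so that is the treewidth.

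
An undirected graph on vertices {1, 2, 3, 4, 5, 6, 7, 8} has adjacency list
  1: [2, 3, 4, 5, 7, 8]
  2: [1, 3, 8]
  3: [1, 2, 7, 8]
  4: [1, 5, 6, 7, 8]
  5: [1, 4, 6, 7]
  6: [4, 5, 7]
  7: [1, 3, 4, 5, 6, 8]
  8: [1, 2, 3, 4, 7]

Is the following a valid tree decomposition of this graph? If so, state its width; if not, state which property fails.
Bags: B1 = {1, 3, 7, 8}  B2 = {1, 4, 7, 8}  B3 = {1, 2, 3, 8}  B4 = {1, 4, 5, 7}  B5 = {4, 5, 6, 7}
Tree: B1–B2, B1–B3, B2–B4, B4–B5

Vertex coverage: the bags together contain {1, 2, 3, 4, 5, 6, 7, 8}, the full vertex set. Edge coverage: each edge of G has both endpoints in at least one bag. Running intersection: for every vertex, the bags containing it form a connected subtree. All three properties hold, so this is a valid tree decomposition of width max|bag| − 1 = 3, and hence tw(G) ≤ 3.

Yes; width 3.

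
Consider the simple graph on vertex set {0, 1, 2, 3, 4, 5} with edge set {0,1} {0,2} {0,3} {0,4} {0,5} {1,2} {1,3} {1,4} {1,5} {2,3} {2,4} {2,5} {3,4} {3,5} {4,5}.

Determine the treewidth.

A width-5 tree decomposition is:
Bags: B1 = {0, 1, 2, 3, 4, 5}
Tree: (single bag)
With just one bag of size 6, the width is 6 − 1 = 5, so tw(G) ≤ 5. On the other hand G contains the 6-clique {0, 1, 2, 3, 4, 5}. A clique must lie in a single bag of any decomposition, so no decomposition can have width below 5. Therefore the treewidth is 5.

5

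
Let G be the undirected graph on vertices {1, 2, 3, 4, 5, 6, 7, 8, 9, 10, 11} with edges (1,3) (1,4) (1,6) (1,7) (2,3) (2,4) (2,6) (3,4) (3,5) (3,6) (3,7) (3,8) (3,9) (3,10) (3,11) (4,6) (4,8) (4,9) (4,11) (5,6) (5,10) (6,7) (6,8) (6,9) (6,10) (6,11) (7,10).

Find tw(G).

3

A width-3 tree decomposition is:
Bags: B1 = {1, 3, 4, 6}  B2 = {1, 3, 6, 7}  B3 = {3, 6, 7, 10}  B4 = {3, 4, 6, 9}  B5 = {3, 5, 6, 10}  B6 = {2, 3, 4, 6}  B7 = {3, 4, 6, 8}  B8 = {3, 4, 6, 11}
Tree: B1–B2, B2–B3, B1–B4, B3–B5, B4–B6, B1–B7, B1–B8
Each bag holds 4 vertices, so the decomposition has width 3, which upper-bounds the treewidth. On the other hand G contains the 4-clique {3, 5, 6, 10}. A clique must lie in a single bag of any decomposition, so no decomposition can have width below 3. Combining the bounds, tw(G) = 3.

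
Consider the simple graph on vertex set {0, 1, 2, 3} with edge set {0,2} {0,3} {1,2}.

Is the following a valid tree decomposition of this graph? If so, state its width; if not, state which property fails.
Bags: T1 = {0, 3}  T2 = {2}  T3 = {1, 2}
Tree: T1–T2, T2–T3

A tree decomposition must satisfy three properties: every vertex lies in some bag; for every edge, both endpoints lie together in some bag; and for every vertex, the bags containing it form a connected subtree. Here edge (0,2) lies in no bag, so the decomposition is invalid.

No — edge (0,2) lies in no bag.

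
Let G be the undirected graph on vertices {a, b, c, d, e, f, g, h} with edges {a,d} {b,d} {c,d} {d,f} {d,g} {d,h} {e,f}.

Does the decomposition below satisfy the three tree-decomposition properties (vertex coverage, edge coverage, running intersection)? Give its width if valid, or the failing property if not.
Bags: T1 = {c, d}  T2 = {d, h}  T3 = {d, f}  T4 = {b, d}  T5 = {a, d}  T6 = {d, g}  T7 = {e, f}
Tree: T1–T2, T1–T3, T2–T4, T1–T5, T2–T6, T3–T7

Vertex coverage: the bags together contain {a, b, c, d, e, f, g, h}, the full vertex set. Edge coverage: each edge of G has both endpoints in at least one bag. Running intersection: for every vertex, the bags containing it form a connected subtree. All three properties hold, so this is a valid tree decomposition of width max|bag| − 1 = 1, and hence tw(G) ≤ 1.

Yes; width 1.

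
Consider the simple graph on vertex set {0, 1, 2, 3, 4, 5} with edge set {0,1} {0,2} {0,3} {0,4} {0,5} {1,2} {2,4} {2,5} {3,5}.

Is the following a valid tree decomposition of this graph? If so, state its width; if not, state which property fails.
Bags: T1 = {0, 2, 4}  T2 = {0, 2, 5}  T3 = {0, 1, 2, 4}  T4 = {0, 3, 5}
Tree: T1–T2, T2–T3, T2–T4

A tree decomposition must satisfy three properties: every vertex lies in some bag; for every edge, both endpoints lie together in some bag; and for every vertex, the bags containing it form a connected subtree. Here bags containing vertex 4 are not connected in the tree, so the decomposition is invalid.

No — bags containing vertex 4 are not connected in the tree.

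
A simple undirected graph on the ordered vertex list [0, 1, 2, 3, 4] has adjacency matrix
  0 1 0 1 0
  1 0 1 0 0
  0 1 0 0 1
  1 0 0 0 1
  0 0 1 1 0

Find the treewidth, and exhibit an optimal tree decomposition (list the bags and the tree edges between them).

Treewidth 2.
One such decomposition:
Bags: B1 = {2, 3, 4}  B2 = {0, 2, 3}  B3 = {0, 1, 2}
Tree: B1–B2, B2–B3

Each bag holds 3 vertices, so the decomposition has width 2, which upper-bounds the treewidth. Since 2–4–3–0–1–2 is a cycle in G, G is not acyclic. Forests are exactly the graphs of treewidth ≤ 1, so tw(G) ≥ 2. Therefore the treewidth is 2.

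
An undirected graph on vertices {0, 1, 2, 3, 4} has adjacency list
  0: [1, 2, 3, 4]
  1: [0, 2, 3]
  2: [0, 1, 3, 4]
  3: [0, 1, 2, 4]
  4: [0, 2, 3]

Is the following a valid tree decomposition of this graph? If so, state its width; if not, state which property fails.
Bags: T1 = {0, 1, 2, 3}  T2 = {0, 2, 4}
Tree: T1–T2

A tree decomposition must satisfy three properties: every vertex lies in some bag; for every edge, both endpoints lie together in some bag; and for every vertex, the bags containing it form a connected subtree. Here edge (3,4) lies in no bag, so the decomposition is invalid.

No — edge (3,4) lies in no bag.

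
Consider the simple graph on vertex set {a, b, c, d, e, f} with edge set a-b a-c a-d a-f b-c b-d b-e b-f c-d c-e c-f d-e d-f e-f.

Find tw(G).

4

A width-4 tree decomposition is:
Bags: B1 = {b, c, d, e, f}  B2 = {a, b, c, d, f}
Tree: B1–B2
Each bag holds 5 vertices, so the decomposition has width 4, which upper-bounds the treewidth. On the other hand G contains the 5-clique {b, c, d, e, f}. A clique must lie in a single bag of any decomposition, so no decomposition can have width below 4. Hence tw(G) = 4 exactly.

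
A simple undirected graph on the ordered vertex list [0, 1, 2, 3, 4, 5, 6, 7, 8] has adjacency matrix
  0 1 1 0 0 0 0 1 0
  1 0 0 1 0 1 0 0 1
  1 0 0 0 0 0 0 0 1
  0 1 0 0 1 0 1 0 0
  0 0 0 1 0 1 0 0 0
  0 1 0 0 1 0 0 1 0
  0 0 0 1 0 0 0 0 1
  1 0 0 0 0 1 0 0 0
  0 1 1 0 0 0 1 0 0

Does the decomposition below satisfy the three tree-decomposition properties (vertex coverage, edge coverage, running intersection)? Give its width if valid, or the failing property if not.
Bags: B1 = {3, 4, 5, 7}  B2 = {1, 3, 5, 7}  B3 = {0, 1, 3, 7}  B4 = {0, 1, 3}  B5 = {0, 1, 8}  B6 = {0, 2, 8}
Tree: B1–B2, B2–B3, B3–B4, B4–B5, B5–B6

A tree decomposition must satisfy three properties: every vertex lies in some bag; for every edge, both endpoints lie together in some bag; and for every vertex, the bags containing it form a connected subtree. Here vertex 6 appears in no bag, so the decomposition is invalid.

No — vertex 6 appears in no bag.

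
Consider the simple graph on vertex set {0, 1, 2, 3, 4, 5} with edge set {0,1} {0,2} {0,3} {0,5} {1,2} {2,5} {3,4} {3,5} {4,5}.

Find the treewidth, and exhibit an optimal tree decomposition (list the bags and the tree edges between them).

Every bag has size at most 3, so the width is 3 − 1 = 2 and tw(G) ≤ 2. On the other hand G contains the 3-clique {0, 1, 2}. A clique must lie in a single bag of any decomposition, so no decomposition can have width below 2. Therefore the treewidth is 2.

Treewidth 2.
One such decomposition:
Bags: B1 = {3, 4, 5}  B2 = {0, 3, 5}  B3 = {0, 2, 5}  B4 = {0, 1, 2}
Tree: B1–B2, B2–B3, B3–B4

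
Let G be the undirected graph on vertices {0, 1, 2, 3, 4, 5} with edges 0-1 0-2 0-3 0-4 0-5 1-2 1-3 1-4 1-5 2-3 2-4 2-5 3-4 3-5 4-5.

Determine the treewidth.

5

A width-5 tree decomposition is:
Bags: B1 = {0, 1, 2, 3, 4, 5}
Tree: (single bag)
A single bag containing all 6 vertices is trivially a valid decomposition of width 5. On the other hand G contains the 6-clique {0, 1, 2, 3, 4, 5}. A clique must lie in a single bag of any decomposition, so no decomposition can have width below 5. Combining the bounds, tw(G) = 5.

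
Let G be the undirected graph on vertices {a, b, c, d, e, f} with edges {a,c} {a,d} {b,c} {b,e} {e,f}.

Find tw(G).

A width-1 tree decomposition is:
Bags: B1 = {a, d}  B2 = {a, c}  B3 = {b, c}  B4 = {b, e}  B5 = {e, f}
Tree: B1–B2, B2–B3, B3–B4, B4–B5
Each bag holds 2 vertices, so the decomposition has width 1, which upper-bounds the treewidth. Since G has at least one edge (e.g. d–a), it is not an edgeless graph, so tw(G) ≥ 1. Combining the bounds, tw(G) = 1.

1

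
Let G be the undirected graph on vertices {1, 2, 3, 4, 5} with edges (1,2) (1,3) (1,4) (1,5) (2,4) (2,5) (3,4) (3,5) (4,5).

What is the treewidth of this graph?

3

A width-3 tree decomposition is:
Bags: B1 = {1, 3, 4, 5}  B2 = {1, 2, 4, 5}
Tree: B1–B2
Each bag holds 4 vertices, so the decomposition has width 3, which upper-bounds the treewidth. On the other hand G contains the 4-clique {1, 2, 4, 5}. A clique must lie in a single bag of any decomposition, so no decomposition can have width below 3. Hence tw(G) = 3 exactly.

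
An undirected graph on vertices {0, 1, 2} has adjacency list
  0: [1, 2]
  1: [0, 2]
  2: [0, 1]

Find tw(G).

A width-2 tree decomposition is:
Bags: B1 = {0, 1, 2}
Tree: (single bag)
A single bag containing all 3 vertices is trivially a valid decomposition of width 2. Conversely, {0, 1, 2} is a clique of size 3, and the vertices of any clique must share a bag in every tree decomposition; so some bag has ≥ 3 vertices and tw(G) ≥ 2. The upper and lower bounds meet at 2, so that is the treewidth.

2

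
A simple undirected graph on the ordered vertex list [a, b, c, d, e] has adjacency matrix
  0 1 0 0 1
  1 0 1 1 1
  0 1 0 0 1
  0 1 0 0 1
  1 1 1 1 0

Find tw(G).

2

A width-2 tree decomposition is:
Bags: B1 = {b, c, e}  B2 = {a, b, e}  B3 = {b, d, e}
Tree: B1–B2, B2–B3
Each bag holds 3 vertices, so the decomposition has width 2, which upper-bounds the treewidth. For the lower bound, the 3 vertices {b, d, e} are pairwise adjacent, and any tree decomposition puts a clique entirely inside one bag — forcing width ≥ 2. Combining the bounds, tw(G) = 2.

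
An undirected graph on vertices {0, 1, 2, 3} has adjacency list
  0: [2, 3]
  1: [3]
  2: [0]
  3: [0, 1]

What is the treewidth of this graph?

1

A width-1 tree decomposition is:
Bags: B1 = {1, 3}  B2 = {0, 3}  B3 = {0, 2}
Tree: B1–B2, B2–B3
Every bag has size at most 2, so the width is 2 − 1 = 1 and tw(G) ≤ 1. Since G has at least one edge (e.g. 3–1), it is not an edgeless graph, so tw(G) ≥ 1. Therefore the treewidth is 1.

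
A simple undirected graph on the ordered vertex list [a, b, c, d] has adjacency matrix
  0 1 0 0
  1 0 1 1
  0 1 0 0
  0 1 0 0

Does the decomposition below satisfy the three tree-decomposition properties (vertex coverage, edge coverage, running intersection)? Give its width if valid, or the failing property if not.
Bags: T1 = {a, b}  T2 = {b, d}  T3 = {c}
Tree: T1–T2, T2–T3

No — edge (b,c) lies in no bag.

A tree decomposition must satisfy three properties: every vertex lies in some bag; for every edge, both endpoints lie together in some bag; and for every vertex, the bags containing it form a connected subtree. Here edge (b,c) lies in no bag, so the decomposition is invalid.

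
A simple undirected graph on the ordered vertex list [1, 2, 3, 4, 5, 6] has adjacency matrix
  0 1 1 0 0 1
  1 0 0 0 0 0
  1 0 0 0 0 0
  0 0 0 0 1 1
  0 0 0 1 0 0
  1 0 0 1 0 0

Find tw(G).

A width-1 tree decomposition is:
Bags: B1 = {1, 6}  B2 = {1, 3}  B3 = {4, 6}  B4 = {1, 2}  B5 = {4, 5}
Tree: B1–B2, B1–B3, B1–B4, B3–B5
Every bag has size at most 2, so the width is 2 − 1 = 1 and tw(G) ≤ 1. Since G has at least one edge (e.g. 6–1), it is not an edgeless graph, so tw(G) ≥ 1. Combining the bounds, tw(G) = 1.

1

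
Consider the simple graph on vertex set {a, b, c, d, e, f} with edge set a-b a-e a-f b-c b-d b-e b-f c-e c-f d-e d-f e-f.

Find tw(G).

3

A width-3 tree decomposition is:
Bags: B1 = {a, b, e, f}  B2 = {b, c, e, f}  B3 = {b, d, e, f}
Tree: B1–B2, B2–B3
Every bag has size at most 4, so the width is 4 − 1 = 3 and tw(G) ≤ 3. For the lower bound, the 4 vertices {b, d, e, f} are pairwise adjacent, and any tree decomposition puts a clique entirely inside one bag — forcing width ≥ 3. The upper and lower bounds meet at 3, so that is the treewidth.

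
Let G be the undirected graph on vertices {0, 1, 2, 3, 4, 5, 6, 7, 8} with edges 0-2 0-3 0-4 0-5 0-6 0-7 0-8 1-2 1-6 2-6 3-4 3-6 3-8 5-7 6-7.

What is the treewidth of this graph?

2

A width-2 tree decomposition is:
Bags: B1 = {0, 2, 6}  B2 = {0, 3, 6}  B3 = {1, 2, 6}  B4 = {0, 6, 7}  B5 = {0, 5, 7}  B6 = {0, 3, 4}  B7 = {0, 3, 8}
Tree: B1–B2, B1–B3, B2–B4, B4–B5, B2–B6, B6–B7
The largest bag has 3 vertices, giving width 2; this decomposition certifies tw(G) ≤ 2. For the lower bound, the 3 vertices {0, 2, 6} are pairwise adjacent, and any tree decomposition puts a clique entirely inside one bag — forcing width ≥ 2. Combining the bounds, tw(G) = 2.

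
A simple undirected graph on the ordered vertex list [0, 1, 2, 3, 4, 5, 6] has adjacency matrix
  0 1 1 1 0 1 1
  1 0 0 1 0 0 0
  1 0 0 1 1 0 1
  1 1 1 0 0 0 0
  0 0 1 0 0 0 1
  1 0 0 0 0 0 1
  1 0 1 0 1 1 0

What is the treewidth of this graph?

A width-2 tree decomposition is:
Bags: B1 = {0, 2, 6}  B2 = {0, 2, 3}  B3 = {0, 1, 3}  B4 = {2, 4, 6}  B5 = {0, 5, 6}
Tree: B1–B2, B2–B3, B1–B4, B1–B5
Each bag holds 3 vertices, so the decomposition has width 2, which upper-bounds the treewidth. Conversely, {0, 1, 3} is a clique of size 3, and the vertices of any clique must share a bag in every tree decomposition; so some bag has ≥ 3 vertices and tw(G) ≥ 2. Therefore the treewidth is 2.

2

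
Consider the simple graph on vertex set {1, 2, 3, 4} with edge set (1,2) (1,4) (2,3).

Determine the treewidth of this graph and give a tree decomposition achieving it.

Treewidth 1.
Bags: B1 = {2, 3}  B2 = {1, 2}  B3 = {1, 4}
Tree: B1–B2, B2–B3

Every bag has size at most 2, so the width is 2 − 1 = 1 and tw(G) ≤ 1. G has an edge, so its treewidth is at least 1. Combining the bounds, tw(G) = 1.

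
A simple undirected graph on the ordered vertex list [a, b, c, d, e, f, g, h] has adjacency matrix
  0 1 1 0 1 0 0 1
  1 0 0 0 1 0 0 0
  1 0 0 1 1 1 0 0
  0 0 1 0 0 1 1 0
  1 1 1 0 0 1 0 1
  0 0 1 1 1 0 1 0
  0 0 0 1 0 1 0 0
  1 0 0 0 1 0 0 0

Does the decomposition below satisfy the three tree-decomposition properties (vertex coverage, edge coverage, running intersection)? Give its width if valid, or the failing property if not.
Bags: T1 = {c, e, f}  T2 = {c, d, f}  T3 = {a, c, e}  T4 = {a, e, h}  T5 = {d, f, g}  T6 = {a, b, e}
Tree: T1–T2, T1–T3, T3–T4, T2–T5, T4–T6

Yes; width 2.

Vertex coverage: the bags together contain {a, b, c, d, e, f, g, h}, the full vertex set. Edge coverage: each edge of G has both endpoints in at least one bag. Running intersection: for every vertex, the bags containing it form a connected subtree. All three properties hold, so this is a valid tree decomposition of width max|bag| − 1 = 2, and hence tw(G) ≤ 2.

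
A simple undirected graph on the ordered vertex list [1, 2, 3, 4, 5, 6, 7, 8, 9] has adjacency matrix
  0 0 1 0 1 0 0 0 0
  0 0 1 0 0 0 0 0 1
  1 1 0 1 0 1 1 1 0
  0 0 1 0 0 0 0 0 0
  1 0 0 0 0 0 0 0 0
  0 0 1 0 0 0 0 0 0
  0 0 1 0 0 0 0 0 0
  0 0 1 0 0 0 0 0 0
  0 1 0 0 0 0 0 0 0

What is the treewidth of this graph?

1

A width-1 tree decomposition is:
Bags: B1 = {3, 8}  B2 = {1, 3}  B3 = {3, 7}  B4 = {3, 6}  B5 = {2, 3}  B6 = {2, 9}  B7 = {3, 4}  B8 = {1, 5}
Tree: B1–B2, B1–B3, B2–B4, B2–B5, B5–B6, B3–B7, B2–B8
Every bag has size at most 2, so the width is 2 − 1 = 1 and tw(G) ≤ 1. Since G has at least one edge (e.g. 8–3), it is not an edgeless graph, so tw(G) ≥ 1. Combining the bounds, tw(G) = 1.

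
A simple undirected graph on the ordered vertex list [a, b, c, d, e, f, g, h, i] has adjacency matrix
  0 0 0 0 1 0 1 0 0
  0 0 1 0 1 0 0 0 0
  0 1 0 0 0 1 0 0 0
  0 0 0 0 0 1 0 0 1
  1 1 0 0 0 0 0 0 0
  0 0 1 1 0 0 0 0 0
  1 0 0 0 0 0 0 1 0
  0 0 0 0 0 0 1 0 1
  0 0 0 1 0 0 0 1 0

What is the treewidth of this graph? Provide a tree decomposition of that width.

Treewidth 2.
One optimal decomposition is:
Bags: B1 = {b, c, e}  B2 = {a, c, e}  B3 = {a, c, g}  B4 = {c, g, h}  B5 = {c, h, i}  B6 = {c, d, i}  B7 = {c, d, f}
Tree: B1–B2, B2–B3, B3–B4, B4–B5, B5–B6, B6–B7

The largest bag has 3 vertices, giving width 2; this decomposition certifies tw(G) ≤ 2. The edges c–b–e–a–g–h–i–d–f–c form a cycle, so G is not a tree and its treewidth is at least 2. The upper and lower bounds meet at 2, so that is the treewidth.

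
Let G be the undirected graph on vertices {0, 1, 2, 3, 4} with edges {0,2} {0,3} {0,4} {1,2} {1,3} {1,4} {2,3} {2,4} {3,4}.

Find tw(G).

3

A width-3 tree decomposition is:
Bags: B1 = {0, 2, 3, 4}  B2 = {1, 2, 3, 4}
Tree: B1–B2
The largest bag has 4 vertices, giving width 3; this decomposition certifies tw(G) ≤ 3. Conversely, {0, 2, 3, 4} is a clique of size 4, and the vertices of any clique must share a bag in every tree decomposition; so some bag has ≥ 4 vertices and tw(G) ≥ 3. The upper and lower bounds meet at 3, so that is the treewidth.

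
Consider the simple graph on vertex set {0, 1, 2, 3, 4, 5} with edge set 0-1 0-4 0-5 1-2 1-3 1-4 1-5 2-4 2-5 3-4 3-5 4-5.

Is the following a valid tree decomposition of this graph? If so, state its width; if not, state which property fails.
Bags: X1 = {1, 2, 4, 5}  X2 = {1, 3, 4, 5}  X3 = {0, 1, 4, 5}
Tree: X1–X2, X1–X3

Yes; width 3.

Every vertex of G appears in some bag (union = {0, 1, 2, 3, 4, 5}); every edge is covered by a bag; and for each vertex v the set of bags containing v is connected in the bag tree. The decomposition is therefore valid. The largest bag has 4 vertices, so the width is 3.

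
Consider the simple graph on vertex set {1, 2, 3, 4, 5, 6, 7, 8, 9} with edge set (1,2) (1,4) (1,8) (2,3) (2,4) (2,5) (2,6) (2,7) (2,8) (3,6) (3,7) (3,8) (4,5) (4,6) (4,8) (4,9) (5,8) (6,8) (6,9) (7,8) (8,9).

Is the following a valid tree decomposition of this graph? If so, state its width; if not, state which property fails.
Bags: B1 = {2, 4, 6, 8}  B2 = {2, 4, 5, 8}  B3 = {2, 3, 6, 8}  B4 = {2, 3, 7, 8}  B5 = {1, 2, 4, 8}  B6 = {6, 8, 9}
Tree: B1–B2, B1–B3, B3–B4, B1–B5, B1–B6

A tree decomposition must satisfy three properties: every vertex lies in some bag; for every edge, both endpoints lie together in some bag; and for every vertex, the bags containing it form a connected subtree. Here edge (4,9) lies in no bag, so the decomposition is invalid.

No — edge (4,9) lies in no bag.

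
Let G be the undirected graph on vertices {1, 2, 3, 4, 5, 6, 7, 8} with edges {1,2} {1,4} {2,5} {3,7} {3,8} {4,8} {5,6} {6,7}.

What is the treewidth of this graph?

A width-2 tree decomposition is:
Bags: B1 = {1, 2, 5}  B2 = {1, 5, 6}  B3 = {1, 6, 7}  B4 = {1, 3, 7}  B5 = {1, 3, 8}  B6 = {1, 4, 8}
Tree: B1–B2, B2–B3, B3–B4, B4–B5, B5–B6
Each bag holds 3 vertices, so the decomposition has width 2, which upper-bounds the treewidth. The edges 1–2–5–6–7–3–8–4–1 form a cycle, so G is not a tree and its treewidth is at least 2. Therefore the treewidth is 2.

2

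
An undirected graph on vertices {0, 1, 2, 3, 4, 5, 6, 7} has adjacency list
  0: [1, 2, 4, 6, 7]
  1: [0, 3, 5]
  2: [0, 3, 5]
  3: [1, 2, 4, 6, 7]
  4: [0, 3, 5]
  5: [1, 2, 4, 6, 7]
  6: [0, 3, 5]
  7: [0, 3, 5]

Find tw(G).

3

A width-3 tree decomposition is:
Bags: B1 = {0, 2, 3, 5}  B2 = {0, 1, 3, 5}  B3 = {0, 3, 4, 5}  B4 = {0, 3, 5, 7}  B5 = {0, 3, 5, 6}
Tree: B1–B2, B2–B3, B3–B4, B4–B5
The largest bag has 4 vertices, giving width 3; this decomposition certifies tw(G) ≤ 3. For the lower bound: the 4 vertex sets {0,2}, {1,5}, {3}, {4} are disjoint, each induces a connected subgraph, and every pair is joined by at least one edge of G. Contracting each set to a single vertex therefore yields K_{4} as a minor, and since treewidth is minor-monotone, tw(G) ≥ tw(K_{4}) = 3. Combining the bounds, tw(G) = 3.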